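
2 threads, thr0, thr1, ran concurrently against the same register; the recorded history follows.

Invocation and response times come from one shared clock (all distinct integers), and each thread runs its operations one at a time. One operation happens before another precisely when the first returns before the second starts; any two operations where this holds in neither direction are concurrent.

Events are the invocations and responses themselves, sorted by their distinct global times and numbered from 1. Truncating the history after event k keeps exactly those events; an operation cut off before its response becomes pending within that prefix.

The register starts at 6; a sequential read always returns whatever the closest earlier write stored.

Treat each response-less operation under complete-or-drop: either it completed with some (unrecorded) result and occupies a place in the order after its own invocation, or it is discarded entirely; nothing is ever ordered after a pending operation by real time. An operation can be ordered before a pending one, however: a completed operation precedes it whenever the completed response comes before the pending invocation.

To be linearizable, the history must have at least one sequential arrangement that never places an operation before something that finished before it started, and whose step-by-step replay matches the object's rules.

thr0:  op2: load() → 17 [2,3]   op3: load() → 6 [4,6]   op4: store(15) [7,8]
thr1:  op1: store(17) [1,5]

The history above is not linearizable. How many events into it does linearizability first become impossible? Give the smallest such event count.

events 1..5 are linearizable; a witness order is op1, op2:
1. op1 store(17), leaving value 17
2. op2 load() → 17, leaving value 17
once event 6 joins (op3's response, time 6), exhaustive search finds no witness
for example op1, op2, op3 fails at step 3: op3 load() → 6 is not legal there
for example op2, op1, op3 fails at step 1: op2 load() → 17 is not legal there

6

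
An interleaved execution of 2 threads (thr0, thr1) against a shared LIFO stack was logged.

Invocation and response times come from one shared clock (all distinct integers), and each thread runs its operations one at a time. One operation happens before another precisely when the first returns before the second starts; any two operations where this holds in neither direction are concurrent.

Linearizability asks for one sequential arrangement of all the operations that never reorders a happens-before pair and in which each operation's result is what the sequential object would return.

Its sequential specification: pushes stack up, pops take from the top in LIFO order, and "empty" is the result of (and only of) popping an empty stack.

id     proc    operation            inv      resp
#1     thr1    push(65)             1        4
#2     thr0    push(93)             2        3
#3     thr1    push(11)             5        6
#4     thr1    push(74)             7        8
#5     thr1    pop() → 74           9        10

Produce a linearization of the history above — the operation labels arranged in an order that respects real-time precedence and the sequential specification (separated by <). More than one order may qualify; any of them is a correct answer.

1. #1 push(65), leaving stack <65>
2. #2 push(93), leaving stack <65,93>
3. #3 push(11), leaving stack <65,93,11>
4. #4 push(74), leaving stack <65,93,11,74>
5. #5 pop() → 74, leaving stack <65,93,11>

#1 < #2 < #3 < #4 < #5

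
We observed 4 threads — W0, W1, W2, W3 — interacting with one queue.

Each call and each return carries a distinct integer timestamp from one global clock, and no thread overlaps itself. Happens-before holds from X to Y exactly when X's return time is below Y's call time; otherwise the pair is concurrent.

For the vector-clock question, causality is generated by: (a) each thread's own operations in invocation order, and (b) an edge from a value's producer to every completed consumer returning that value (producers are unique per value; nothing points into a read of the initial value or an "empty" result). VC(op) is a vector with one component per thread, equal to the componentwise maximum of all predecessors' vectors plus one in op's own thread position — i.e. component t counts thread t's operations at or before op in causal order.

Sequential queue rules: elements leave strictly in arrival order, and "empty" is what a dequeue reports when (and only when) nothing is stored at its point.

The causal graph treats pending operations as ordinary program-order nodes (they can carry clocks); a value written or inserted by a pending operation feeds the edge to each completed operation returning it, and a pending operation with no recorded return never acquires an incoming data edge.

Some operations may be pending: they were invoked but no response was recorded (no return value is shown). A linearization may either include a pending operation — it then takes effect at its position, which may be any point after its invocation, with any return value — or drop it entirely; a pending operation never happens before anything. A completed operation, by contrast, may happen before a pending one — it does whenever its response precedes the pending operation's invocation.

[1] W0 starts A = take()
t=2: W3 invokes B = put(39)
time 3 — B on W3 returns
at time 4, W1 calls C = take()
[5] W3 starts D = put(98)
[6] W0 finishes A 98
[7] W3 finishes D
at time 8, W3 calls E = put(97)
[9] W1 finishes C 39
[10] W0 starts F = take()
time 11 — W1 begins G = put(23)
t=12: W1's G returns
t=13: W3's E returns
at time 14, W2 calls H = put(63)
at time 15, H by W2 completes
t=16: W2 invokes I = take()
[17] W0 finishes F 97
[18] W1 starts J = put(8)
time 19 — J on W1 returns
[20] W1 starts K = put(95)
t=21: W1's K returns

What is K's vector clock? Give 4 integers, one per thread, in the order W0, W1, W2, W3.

no predecessors for B (invoked 2): W3 increments from zero → (0, 0, 0, 1)
no predecessors for H (invoked 14): W2 increments from zero → (0, 0, 1, 0)
merge at D (invoked 5): VC(B)=(0, 0, 0, 1), own-thread bump on W3 → (0, 0, 0, 2)
merge at I (invoked 16): VC(H)=(0, 0, 1, 0), own-thread bump on W2 → (0, 0, 2, 0)
merge at C (invoked 4): VC(B)=(0, 0, 0, 1), own-thread bump on W1 → (0, 1, 0, 1)
merge at E (invoked 8): VC(D)=(0, 0, 0, 2), own-thread bump on W3 → (0, 0, 0, 3)
merge at G (invoked 11): VC(C)=(0, 1, 0, 1), own-thread bump on W1 → (0, 2, 0, 1)
merge at A (invoked 1): VC(D)=(0, 0, 0, 2), own-thread bump on W0 → (1, 0, 0, 2)
merge at J (invoked 18): VC(G)=(0, 2, 0, 1), own-thread bump on W1 → (0, 3, 0, 1)
merge at K (invoked 20): VC(J)=(0, 3, 0, 1), own-thread bump on W1 → (0, 4, 0, 1)
merge at F (invoked 10): VC(A)=(1, 0, 0, 2), VC(E)=(0, 0, 0, 3), own-thread bump on W0 → (2, 0, 0, 3)
target: VC(K) = (0, 4, 0, 1)

(0, 4, 0, 1)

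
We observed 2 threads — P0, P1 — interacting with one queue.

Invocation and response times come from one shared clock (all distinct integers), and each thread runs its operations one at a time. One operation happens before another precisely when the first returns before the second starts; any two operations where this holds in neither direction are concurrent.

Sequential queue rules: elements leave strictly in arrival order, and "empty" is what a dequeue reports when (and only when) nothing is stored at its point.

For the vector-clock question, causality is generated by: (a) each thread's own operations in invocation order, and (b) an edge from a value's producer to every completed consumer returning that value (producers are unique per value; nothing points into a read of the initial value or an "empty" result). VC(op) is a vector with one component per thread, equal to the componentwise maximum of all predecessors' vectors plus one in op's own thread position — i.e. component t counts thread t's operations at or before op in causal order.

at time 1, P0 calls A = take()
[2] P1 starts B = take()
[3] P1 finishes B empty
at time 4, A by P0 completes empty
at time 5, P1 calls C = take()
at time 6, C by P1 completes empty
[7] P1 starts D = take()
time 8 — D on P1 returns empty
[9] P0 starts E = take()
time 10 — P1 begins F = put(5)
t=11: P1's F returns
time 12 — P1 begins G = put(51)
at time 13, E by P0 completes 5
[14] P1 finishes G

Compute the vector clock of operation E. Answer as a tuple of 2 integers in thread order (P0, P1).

B (invocation 2): nothing precedes it; P1's component alone gives (0, 1)
A (invocation 1): nothing precedes it; P0's component alone gives (1, 0)
from VC(B)=(0, 1), C (invoked 5) maxes components and bumps P1 → (0, 2)
from VC(C)=(0, 2), D (invoked 7) maxes components and bumps P1 → (0, 3)
from VC(D)=(0, 3), F (invoked 10) maxes components and bumps P1 → (0, 4)
from VC(F)=(0, 4), G (invoked 12) maxes components and bumps P1 → (0, 5)
from VC(A)=(1, 0), VC(F)=(0, 4), E (invoked 9) maxes components and bumps P0 → (2, 4)
target: VC(E) = (2, 4)

(2, 4)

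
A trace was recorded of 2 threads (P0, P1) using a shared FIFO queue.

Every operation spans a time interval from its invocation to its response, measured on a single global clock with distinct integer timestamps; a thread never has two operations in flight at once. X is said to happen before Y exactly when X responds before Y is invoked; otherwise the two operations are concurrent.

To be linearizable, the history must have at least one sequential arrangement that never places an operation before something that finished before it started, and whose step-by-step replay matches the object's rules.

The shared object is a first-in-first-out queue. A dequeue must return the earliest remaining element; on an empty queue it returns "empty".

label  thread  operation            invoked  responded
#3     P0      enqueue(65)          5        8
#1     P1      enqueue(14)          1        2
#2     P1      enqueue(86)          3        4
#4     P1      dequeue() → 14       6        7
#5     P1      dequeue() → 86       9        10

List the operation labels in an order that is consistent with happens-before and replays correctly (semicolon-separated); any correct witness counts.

#1; #2; #3; #4; #5

1. #1 enqueue(14), leaving queue <14>
2. #2 enqueue(86), leaving queue <14,86>
3. #3 enqueue(65), leaving queue <14,86,65>
4. #4 dequeue() → 14, leaving queue <86,65>
5. #5 dequeue() → 86, leaving queue <65>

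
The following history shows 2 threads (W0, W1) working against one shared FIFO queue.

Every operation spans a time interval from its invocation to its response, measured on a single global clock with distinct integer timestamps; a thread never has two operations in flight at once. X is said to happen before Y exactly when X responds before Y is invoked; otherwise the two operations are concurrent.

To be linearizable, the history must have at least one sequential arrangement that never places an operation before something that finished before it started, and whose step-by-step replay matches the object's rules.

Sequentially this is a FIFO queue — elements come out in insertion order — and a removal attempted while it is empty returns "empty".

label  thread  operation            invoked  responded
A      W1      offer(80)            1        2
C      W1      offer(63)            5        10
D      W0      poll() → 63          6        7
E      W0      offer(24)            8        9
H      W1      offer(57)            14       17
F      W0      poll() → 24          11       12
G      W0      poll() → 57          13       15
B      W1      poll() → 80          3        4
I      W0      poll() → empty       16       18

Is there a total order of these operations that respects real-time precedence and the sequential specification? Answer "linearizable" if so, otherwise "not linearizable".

a witness: A, B, C, D, E, F, H, G, I
1. A offer(80), leaving queue <80>
2. B poll() → 80, leaving queue <>
3. C offer(63), leaving queue <63>
4. D poll() → 63, leaving queue <>
5. E offer(24), leaving queue <24>
6. F poll() → 24, leaving queue <>
7. H offer(57), leaving queue <57>
8. G poll() → 57, leaving queue <>
9. I poll() → empty, leaving queue <>

linearizable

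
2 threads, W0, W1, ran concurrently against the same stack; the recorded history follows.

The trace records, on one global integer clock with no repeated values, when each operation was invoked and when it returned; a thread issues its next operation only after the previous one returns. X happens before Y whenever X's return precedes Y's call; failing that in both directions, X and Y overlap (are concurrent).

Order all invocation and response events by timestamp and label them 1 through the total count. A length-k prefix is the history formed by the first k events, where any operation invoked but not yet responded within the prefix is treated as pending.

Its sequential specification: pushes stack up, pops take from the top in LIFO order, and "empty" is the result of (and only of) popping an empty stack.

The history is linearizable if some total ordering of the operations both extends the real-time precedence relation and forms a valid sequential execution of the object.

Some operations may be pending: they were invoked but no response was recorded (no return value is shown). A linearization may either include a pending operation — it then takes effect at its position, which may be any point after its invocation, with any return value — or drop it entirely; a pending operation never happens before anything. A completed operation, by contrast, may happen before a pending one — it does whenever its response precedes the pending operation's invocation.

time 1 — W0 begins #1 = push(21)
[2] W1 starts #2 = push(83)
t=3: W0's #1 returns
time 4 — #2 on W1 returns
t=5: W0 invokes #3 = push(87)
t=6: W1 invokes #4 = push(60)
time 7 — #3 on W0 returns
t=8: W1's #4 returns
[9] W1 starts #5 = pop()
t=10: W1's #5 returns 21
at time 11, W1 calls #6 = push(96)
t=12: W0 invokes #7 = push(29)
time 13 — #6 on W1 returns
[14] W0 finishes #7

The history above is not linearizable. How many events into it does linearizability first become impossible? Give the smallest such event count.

a valid linearization of events 1..9 exists, for instance #1, #2, #3, #4:
after step 1 (#1 push(21)): stack <21>
after step 2 (#2 push(83)): stack <21,83>
after step 3 (#3 push(87)): stack <21,83,87>
after step 4 (#4 push(60)): stack <21,83,87,60>
event 10 — #5's response, time 10 — after it, nothing linearizes
e.g. #1, #2, #3, #4, #5: illegal at step 5, since #5 pop() → 21 cannot apply there
e.g. #1, #2, #4, #3, #5: illegal at step 5, since #5 pop() → 21 cannot apply there

10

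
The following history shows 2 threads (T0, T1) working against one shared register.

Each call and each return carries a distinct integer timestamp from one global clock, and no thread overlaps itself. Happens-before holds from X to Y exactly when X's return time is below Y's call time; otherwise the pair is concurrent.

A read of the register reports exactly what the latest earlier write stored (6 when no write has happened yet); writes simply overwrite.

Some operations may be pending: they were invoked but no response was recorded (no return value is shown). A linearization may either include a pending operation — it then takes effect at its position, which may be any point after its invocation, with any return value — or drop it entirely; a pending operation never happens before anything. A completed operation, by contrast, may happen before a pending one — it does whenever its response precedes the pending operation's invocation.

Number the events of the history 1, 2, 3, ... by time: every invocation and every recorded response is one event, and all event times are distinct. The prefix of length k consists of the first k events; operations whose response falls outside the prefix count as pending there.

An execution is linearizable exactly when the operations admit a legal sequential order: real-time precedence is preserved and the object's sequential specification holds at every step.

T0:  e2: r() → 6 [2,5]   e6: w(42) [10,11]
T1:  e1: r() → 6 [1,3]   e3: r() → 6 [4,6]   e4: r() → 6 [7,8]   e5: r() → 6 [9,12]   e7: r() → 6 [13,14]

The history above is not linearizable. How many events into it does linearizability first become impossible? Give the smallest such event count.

14

events 1..13 are still linearizable — one witness is e1, e2, e3, e4, e5, e6:
1. e1 r() → 6, leaving value 6
2. e2 r() → 6, leaving value 6
3. e3 r() → 6, leaving value 6
4. e4 r() → 6, leaving value 6
5. e5 r() → 6, leaving value 6
6. e6 w(42), leaving value 42
include event 14 — e7 responding at 14 — and every candidate order breaks
one such order, e1, e2, e3, e4, e5, e6, e7, breaks at step 7 where e7 r() → 6 is illegal
one such order, e1, e2, e3, e4, e6, e5, e7, breaks at step 6 where e5 r() → 6 is illegal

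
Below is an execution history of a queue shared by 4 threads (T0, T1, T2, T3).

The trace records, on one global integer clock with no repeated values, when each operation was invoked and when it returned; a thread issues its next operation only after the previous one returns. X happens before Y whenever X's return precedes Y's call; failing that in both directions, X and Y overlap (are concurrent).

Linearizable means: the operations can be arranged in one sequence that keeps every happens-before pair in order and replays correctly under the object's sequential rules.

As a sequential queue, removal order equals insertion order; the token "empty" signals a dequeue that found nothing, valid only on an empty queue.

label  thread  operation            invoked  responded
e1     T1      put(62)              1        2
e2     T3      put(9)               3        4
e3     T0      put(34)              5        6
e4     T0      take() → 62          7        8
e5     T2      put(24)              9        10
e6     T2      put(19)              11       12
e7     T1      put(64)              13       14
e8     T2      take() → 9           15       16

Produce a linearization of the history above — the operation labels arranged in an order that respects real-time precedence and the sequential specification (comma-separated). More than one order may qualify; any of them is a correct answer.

e1, e2, e3, e4, e5, e6, e7, e8

after step 1 (e1 put(62)): queue <62>
after step 2 (e2 put(9)): queue <62,9>
after step 3 (e3 put(34)): queue <62,9,34>
after step 4 (e4 take() → 62): queue <9,34>
after step 5 (e5 put(24)): queue <9,34,24>
after step 6 (e6 put(19)): queue <9,34,24,19>
after step 7 (e7 put(64)): queue <9,34,24,19,64>
after step 8 (e8 take() → 9): queue <34,24,19,64>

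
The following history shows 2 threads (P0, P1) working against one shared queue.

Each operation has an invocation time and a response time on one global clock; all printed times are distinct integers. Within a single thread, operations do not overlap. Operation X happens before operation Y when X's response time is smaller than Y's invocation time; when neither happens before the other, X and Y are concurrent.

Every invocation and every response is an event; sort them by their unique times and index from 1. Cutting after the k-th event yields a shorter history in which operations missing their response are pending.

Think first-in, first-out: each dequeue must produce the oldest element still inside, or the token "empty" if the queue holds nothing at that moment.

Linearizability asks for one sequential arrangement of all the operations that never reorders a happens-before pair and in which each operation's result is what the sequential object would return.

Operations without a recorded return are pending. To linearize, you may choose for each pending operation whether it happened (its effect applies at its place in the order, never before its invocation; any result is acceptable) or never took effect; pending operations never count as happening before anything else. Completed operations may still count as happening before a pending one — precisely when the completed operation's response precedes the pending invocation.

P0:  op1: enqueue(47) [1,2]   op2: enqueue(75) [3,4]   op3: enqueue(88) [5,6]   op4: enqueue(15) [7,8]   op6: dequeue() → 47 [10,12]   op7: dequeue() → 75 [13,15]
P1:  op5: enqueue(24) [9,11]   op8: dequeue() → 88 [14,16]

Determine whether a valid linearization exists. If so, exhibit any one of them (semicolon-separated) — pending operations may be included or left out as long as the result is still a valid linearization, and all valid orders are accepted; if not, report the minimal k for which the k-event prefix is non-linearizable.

linearizable — witness: op1; op2; op3; op4; op5; op6; op7; op8

step 1: op1 enqueue(47) — queue <47>
step 2: op2 enqueue(75) — queue <47,75>
step 3: op3 enqueue(88) — queue <47,75,88>
step 4: op4 enqueue(15) — queue <47,75,88,15>
step 5: op5 enqueue(24) — queue <47,75,88,15,24>
step 6: op6 dequeue() → 47 — queue <75,88,15,24>
step 7: op7 dequeue() → 75 — queue <88,15,24>
step 8: op8 dequeue() → 88 — queue <15,24>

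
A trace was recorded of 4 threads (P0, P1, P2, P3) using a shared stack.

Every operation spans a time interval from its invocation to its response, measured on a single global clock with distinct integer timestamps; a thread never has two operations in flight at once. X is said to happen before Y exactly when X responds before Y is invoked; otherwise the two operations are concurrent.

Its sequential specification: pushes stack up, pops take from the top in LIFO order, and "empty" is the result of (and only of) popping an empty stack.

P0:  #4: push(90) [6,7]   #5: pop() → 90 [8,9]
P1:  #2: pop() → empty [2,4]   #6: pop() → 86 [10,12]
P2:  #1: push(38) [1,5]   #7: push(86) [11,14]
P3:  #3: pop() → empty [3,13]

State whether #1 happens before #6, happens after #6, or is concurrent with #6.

before

#1 spans [1,5], #6 spans [10,12]
resp(#1)=5 < inv(#6)=10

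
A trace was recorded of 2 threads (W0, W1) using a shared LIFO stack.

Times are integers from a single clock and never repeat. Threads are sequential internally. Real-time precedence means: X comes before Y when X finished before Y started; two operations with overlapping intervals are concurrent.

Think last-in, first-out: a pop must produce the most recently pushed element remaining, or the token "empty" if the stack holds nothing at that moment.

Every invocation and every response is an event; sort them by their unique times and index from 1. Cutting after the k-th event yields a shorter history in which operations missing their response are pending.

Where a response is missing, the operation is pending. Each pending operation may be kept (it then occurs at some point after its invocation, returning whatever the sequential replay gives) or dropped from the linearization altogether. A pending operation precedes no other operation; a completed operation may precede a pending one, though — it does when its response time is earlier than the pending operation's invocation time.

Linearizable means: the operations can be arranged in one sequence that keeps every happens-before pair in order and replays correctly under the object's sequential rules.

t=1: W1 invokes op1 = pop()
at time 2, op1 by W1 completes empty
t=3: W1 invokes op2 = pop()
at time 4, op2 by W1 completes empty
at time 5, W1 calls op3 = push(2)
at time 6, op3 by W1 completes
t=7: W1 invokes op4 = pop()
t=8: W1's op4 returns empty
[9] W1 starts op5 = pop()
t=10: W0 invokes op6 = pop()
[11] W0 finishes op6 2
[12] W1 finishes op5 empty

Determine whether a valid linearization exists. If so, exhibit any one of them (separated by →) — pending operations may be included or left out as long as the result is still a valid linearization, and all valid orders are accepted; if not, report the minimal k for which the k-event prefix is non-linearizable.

not linearizable — minimal violating prefix: 8 events

events 1..7 are fine; event 8 — the response of op4 at time 8 — makes the prefix non-linearizable
one real-time candidate order over the 4 completed operations — the LIFO stack replay rejects it
sample order op1, op2, op3, op4 stalls at step 4 — op4 pop() → empty has no legal effect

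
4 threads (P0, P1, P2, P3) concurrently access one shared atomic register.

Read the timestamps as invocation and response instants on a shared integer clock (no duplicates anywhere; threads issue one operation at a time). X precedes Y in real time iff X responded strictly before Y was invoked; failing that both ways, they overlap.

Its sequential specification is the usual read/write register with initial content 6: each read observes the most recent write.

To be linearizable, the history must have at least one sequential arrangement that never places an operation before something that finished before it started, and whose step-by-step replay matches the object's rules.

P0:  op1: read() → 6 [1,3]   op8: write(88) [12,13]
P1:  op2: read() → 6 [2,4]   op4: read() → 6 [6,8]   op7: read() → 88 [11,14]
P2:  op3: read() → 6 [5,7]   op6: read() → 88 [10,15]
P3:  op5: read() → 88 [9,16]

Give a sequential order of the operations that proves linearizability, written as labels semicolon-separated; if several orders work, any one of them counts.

1. op1 read() → 6, leaving value 6
2. op2 read() → 6, leaving value 6
3. op3 read() → 6, leaving value 6
4. op4 read() → 6, leaving value 6
5. op8 write(88), leaving value 88
6. op5 read() → 88, leaving value 88
7. op6 read() → 88, leaving value 88
8. op7 read() → 88, leaving value 88

op1; op2; op3; op4; op8; op5; op6; op7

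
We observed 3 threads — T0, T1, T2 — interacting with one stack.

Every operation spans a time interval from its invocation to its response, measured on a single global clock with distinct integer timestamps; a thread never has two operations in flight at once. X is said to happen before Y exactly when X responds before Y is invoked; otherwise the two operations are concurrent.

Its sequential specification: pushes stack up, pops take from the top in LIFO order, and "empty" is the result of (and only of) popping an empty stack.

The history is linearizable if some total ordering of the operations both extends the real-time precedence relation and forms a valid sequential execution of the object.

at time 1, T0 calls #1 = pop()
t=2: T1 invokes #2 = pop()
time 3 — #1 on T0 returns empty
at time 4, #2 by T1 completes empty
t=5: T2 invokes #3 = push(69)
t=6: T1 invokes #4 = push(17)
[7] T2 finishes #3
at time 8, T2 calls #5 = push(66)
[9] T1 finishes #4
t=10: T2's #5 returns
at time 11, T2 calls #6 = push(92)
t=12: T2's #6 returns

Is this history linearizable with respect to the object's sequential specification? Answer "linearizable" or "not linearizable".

linearizable

one valid linearization: #1, #2, #3, #4, #5, #6
1. #1 pop() → empty, leaving stack <>
2. #2 pop() → empty, leaving stack <>
3. #3 push(69), leaving stack <69>
4. #4 push(17), leaving stack <69,17>
5. #5 push(66), leaving stack <69,17,66>
6. #6 push(92), leaving stack <69,17,66,92>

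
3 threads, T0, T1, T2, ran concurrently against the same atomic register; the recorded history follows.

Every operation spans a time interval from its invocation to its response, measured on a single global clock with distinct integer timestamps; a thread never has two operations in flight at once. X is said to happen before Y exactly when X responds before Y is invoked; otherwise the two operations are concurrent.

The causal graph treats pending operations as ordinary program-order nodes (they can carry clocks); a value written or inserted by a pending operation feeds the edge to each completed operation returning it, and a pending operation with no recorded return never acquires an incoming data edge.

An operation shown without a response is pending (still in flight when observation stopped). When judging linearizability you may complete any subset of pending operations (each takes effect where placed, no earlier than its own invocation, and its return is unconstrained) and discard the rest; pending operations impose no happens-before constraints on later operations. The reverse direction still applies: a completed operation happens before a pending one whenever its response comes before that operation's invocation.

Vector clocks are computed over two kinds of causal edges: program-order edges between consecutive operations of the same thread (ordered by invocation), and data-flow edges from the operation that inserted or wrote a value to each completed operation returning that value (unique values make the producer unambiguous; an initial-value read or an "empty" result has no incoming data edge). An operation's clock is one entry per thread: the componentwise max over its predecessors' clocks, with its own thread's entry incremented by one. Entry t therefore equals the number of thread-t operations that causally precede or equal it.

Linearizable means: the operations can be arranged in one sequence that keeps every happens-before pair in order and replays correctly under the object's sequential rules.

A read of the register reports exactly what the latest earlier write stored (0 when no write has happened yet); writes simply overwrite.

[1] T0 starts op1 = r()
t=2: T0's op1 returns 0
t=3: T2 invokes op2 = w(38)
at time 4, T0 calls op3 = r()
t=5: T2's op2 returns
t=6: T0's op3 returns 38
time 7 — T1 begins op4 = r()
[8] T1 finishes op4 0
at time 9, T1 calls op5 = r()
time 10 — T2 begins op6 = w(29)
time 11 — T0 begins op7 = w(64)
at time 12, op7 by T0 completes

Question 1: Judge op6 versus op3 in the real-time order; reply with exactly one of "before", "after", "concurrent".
op6 spans [10,…), op3 spans [4,6]
resp(op3)=6 < inv(op6)=10

after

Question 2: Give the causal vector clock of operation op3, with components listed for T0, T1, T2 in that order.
op2, invoked 3, has no incoming edges; only T2's bump applies → (0, 0, 1)
op4, invoked 7, has no incoming edges; only T1's bump applies → (0, 1, 0)
op1, invoked 1, has no incoming edges; only T0's bump applies → (1, 0, 0)
op6, invoked 10, takes VC(op2)=(0, 0, 1) under max, adds 1 for T2 → (0, 0, 2)
op5, invoked 9, takes VC(op4)=(0, 1, 0) under max, adds 1 for T1 → (0, 2, 0)
op3, invoked 4, takes VC(op1)=(1, 0, 0), VC(op2)=(0, 0, 1) under max, adds 1 for T0 → (2, 0, 1)
op7, invoked 11, takes VC(op3)=(2, 0, 1) under max, adds 1 for T0 → (3, 0, 1)
target: VC(op3) = (2, 0, 1)

(2, 0, 1)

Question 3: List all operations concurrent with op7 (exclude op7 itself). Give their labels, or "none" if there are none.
overlap test against op7 [11,12]: concurrent iff the interval meets 11..12
op1 [1,2]: before
op2 [3,5]: before
op3 [4,6]: before
op4 [7,8]: before
op5 [9,…): concurrent
op6 [10,…): concurrent

op5, op6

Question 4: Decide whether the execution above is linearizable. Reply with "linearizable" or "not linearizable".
already the first 8 events (up to op4's response at time 8) admit no linearization; the first 7 still do
real-time-consistent orders of the 4 completed operations: 2 — all fail the atomic register replay
one such order, op1, op2, op3, op4, breaks at step 4 where op4 r() → 0 is illegal
one such order, op1, op3, op2, op4, breaks at step 2 where op3 r() → 38 is illegal

not linearizable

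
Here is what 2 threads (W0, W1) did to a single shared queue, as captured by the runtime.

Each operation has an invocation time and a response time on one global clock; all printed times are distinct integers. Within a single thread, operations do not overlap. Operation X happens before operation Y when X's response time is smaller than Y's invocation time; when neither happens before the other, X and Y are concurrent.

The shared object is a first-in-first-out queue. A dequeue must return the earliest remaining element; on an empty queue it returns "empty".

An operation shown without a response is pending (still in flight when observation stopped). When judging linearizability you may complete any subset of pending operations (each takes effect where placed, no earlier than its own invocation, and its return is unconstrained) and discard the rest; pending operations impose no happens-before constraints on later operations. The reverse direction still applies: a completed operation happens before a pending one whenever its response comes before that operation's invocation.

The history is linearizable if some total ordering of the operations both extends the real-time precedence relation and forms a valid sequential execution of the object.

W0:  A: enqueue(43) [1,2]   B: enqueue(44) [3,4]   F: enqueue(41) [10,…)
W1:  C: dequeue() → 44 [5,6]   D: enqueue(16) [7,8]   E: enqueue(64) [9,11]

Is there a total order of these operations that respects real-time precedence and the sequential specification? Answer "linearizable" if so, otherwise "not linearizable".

not linearizable

the violation lands at event 6, C's response at time 6: events 1..5 linearize, events 1..6 do not
one real-time candidate order over the 3 completed operations — the queue replay rejects it
sample order A, B, C stalls at step 3 — C dequeue() → 44 has no legal effect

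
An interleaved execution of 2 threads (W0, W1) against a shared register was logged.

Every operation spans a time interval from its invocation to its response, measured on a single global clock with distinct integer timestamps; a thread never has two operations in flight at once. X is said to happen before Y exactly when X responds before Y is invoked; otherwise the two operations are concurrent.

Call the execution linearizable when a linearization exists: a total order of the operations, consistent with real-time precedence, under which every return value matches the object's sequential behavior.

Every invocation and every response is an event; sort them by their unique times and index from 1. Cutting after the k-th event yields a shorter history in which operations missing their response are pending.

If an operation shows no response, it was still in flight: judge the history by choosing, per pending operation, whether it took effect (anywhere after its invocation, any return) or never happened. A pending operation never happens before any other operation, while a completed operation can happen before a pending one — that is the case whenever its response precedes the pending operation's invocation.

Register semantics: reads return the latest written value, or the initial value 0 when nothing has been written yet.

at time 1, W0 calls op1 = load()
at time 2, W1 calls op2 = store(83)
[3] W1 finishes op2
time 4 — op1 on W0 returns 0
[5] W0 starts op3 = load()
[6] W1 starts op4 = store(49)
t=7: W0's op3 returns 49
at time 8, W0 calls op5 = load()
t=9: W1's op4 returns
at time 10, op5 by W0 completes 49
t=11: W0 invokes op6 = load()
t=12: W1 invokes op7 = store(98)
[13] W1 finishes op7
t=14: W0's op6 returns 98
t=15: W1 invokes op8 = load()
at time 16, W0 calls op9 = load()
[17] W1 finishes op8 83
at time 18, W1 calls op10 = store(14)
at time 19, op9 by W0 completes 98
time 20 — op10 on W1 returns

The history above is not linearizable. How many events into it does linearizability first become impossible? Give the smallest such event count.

17

a valid linearization of events 1..16 exists, for instance op1, op2, op4, op3, op5, op7, op6:
after step 1 (op1 load() → 0): value 0
after step 2 (op2 store(83)): value 83
after step 3 (op4 store(49)): value 49
after step 4 (op3 load() → 49): value 49
after step 5 (op5 load() → 49): value 49
after step 6 (op7 store(98)): value 98
after step 7 (op6 load() → 98): value 98
with event 17 included (op8 responding at time 17), all real-time-consistent orders fail
no completion choice of the 1 pending operation (op9) rescues it — every subset was tried
one such order, op1, op2, op3, op4, op5, op6, op7, op8 (pending dropped), breaks at step 3 where op3 load() → 49 is illegal
one such order, op1, op2, op3, op4, op5, op7, op6, op8 (pending dropped), breaks at step 3 where op3 load() → 49 is illegal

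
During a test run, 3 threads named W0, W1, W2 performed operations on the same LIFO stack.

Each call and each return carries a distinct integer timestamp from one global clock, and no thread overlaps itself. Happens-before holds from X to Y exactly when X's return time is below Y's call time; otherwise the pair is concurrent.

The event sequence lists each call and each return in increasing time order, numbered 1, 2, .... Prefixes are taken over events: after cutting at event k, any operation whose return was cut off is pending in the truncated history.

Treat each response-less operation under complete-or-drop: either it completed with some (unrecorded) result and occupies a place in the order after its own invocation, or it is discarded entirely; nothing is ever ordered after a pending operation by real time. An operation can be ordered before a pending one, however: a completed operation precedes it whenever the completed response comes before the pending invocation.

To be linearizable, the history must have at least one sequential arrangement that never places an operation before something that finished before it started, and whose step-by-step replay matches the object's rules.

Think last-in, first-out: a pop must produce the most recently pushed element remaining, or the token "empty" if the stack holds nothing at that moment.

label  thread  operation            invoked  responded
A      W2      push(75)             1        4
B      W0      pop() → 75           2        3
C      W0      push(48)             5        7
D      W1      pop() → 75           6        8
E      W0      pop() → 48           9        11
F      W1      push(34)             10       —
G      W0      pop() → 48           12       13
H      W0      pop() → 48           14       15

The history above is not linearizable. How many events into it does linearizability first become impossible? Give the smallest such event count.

8

events 1..7 are linearizable, e.g. via A, B, C:
step 1: A push(75) — stack <75>
step 2: B pop() → 75 — stack <>
step 3: C push(48) — stack <48>
event 8 — D's response, time 8 — after it, nothing linearizes
for example A, B, C, D fails at step 4: D pop() → 75 is not legal there
for example A, B, D, C fails at step 3: D pop() → 75 is not legal there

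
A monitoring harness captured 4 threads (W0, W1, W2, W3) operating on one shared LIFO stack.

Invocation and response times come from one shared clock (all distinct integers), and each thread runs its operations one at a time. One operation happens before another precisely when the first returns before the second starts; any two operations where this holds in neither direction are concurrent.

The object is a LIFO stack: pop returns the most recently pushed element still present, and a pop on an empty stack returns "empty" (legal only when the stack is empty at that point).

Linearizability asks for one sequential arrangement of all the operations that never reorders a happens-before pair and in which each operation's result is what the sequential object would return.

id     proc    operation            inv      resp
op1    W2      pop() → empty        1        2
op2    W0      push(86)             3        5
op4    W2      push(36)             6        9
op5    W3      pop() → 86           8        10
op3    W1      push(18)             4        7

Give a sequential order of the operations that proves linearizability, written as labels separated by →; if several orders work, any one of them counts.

op1 → op3 → op2 → op5 → op4

1. op1 pop() → empty, leaving stack <>
2. op3 push(18), leaving stack <18>
3. op2 push(86), leaving stack <18,86>
4. op5 pop() → 86, leaving stack <18>
5. op4 push(36), leaving stack <18,36>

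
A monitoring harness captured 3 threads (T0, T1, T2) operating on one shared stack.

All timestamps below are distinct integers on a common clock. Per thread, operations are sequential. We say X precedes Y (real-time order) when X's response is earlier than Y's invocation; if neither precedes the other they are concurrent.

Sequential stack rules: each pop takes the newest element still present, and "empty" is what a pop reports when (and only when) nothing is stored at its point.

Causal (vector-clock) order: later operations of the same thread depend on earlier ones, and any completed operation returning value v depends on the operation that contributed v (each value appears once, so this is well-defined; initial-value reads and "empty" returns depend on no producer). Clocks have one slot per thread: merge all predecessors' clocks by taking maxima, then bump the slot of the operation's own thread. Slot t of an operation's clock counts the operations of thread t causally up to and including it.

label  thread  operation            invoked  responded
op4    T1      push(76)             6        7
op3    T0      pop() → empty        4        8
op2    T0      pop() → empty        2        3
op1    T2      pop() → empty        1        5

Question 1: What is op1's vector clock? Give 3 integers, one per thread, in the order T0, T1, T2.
(0, 0, 1)

root op op1, invoked 1: fresh clock plus T2's own tick → (0, 0, 1)
root op op4, invoked 6: fresh clock plus T1's own tick → (0, 1, 0)
root op op2, invoked 2: fresh clock plus T0's own tick → (1, 0, 0)
op3 (invocation 4): componentwise max over VC(op2)=(1, 0, 0), +1 at T0, giving (2, 0, 0)
target: VC(op1) = (0, 0, 1)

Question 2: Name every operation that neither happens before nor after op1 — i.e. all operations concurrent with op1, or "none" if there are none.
op2, op3

op1 runs from 1 to 5; window-overlapping ops are concurrent
op2 [2,3]: concurrent
op3 [4,8]: concurrent
op4 [6,7]: after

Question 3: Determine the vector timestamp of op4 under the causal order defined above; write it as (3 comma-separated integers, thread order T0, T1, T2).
(0, 1, 0)

op1 (invocation 1): nothing precedes it; T2's component alone gives (0, 0, 1)
op4 (invocation 6): nothing precedes it; T1's component alone gives (0, 1, 0)
op2 (invocation 2): nothing precedes it; T0's component alone gives (1, 0, 0)
VC(op3, invoked at 4): max of VC(op2)=(1, 0, 0), then +1 on thread T0 → (2, 0, 0)
target: VC(op4) = (0, 1, 0)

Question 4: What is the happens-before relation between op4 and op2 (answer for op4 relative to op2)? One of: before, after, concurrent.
after

op4 spans [6,7], op2 spans [2,3]
resp(op2)=3 < inv(op4)=6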